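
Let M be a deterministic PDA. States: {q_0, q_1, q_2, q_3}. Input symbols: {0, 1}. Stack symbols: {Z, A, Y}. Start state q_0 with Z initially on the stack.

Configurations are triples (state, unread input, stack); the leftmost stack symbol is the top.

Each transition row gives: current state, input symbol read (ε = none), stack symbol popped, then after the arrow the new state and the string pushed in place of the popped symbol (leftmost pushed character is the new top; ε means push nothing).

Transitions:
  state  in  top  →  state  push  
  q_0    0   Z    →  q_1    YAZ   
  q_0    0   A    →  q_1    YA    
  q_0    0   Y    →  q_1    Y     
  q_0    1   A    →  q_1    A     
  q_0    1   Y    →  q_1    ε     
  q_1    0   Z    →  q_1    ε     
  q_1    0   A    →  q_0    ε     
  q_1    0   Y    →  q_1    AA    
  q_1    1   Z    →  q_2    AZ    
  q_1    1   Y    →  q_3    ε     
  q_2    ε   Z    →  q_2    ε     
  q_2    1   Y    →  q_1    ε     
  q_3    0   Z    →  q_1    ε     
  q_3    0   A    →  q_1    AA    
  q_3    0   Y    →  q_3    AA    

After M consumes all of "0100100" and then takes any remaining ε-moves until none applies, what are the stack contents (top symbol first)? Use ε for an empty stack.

(q_0, 0100100, Z)
  read 0, top Z: go to q_1, push YAZ → (q_1, 100100, YAZ)
  read 1, top Y: go to q_3, push ε → (q_3, 00100, AZ)
  read 0, top A: go to q_1, push AA → (q_1, 0100, AAZ)
  read 0, top A: go to q_0, push ε → (q_0, 100, AZ)
  read 1, top A: go to q_1, push A → (q_1, 00, AZ)
  read 0, top A: go to q_0, push ε → (q_0, 0, Z)
  read 0, top Z: go to q_1, push YAZ → (q_1, ε, YAZ)
All input consumed in state q_1 with stack YAZ.

YAZ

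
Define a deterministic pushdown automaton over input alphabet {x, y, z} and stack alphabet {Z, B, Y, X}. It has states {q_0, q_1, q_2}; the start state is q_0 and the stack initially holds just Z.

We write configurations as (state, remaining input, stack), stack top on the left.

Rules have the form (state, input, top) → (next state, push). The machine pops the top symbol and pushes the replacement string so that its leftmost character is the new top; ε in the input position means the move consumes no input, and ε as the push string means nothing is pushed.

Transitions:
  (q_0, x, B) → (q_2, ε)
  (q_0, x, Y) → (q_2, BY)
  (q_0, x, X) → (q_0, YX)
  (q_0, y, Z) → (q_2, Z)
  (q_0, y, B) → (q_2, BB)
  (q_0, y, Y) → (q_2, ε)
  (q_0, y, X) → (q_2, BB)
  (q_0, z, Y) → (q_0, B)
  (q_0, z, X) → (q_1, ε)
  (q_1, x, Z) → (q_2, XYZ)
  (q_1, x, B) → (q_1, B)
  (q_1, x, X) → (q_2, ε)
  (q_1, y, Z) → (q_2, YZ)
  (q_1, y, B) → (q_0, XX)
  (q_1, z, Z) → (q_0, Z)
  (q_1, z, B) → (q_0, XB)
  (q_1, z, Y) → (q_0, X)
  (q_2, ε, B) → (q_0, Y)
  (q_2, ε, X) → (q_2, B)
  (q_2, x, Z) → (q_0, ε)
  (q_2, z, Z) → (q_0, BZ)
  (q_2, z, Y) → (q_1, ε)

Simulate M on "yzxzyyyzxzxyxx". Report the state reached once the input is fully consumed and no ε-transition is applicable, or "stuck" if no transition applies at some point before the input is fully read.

(q_0, yzxzyyyzxzxyxx, Z)
  read y, top Z: go to q_2, push Z → (q_2, zxzyyyzxzxyxx, Z)
  read z, top Z: go to q_0, push BZ → (q_0, xzyyyzxzxyxx, BZ)
  read x, top B: go to q_2, push ε → (q_2, zyyyzxzxyxx, Z)
  read z, top Z: go to q_0, push BZ → (q_0, yyyzxzxyxx, BZ)
  read y, top B: go to q_2, push BB → (q_2, yyzxzxyxx, BBZ)
  ε-move, top B: go to q_0, push Y → (q_0, yyzxzxyxx, YBZ)
  read y, top Y: go to q_2, push ε → (q_2, yzxzxyxx, BZ)
  ε-move, top B: go to q_0, push Y → (q_0, yzxzxyxx, YZ)
  read y, top Y: go to q_2, push ε → (q_2, zxzxyxx, Z)
  read z, top Z: go to q_0, push BZ → (q_0, xzxyxx, BZ)
  read x, top B: go to q_2, push ε → (q_2, zxyxx, Z)
  read z, top Z: go to q_0, push BZ → (q_0, xyxx, BZ)
  read x, top B: go to q_2, push ε → (q_2, yxx, Z)
No transition for (q_2, y, top Z); M blocks with input yxx remaining.

stuck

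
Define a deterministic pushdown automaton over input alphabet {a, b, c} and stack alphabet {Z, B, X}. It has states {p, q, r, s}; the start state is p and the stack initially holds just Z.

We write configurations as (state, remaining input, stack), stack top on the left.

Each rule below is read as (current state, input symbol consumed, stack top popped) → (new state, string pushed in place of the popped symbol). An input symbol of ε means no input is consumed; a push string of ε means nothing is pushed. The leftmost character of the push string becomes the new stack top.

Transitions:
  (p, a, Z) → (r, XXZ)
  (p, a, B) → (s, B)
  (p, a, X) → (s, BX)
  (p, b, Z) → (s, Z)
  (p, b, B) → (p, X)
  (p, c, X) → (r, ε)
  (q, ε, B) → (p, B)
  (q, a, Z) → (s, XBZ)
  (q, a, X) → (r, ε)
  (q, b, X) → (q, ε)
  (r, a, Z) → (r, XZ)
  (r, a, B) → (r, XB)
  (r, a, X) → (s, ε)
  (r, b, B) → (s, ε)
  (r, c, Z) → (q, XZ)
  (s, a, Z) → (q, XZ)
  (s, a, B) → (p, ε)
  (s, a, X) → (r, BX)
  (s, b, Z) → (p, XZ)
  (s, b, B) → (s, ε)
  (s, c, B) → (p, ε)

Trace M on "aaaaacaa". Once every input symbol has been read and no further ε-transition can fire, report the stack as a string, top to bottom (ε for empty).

(p, aaaaacaa, Z)
  read a, top Z: go to r, push XXZ → (r, aaaacaa, XXZ)
  read a, top X: go to s, push ε → (s, aaacaa, XZ)
  read a, top X: go to r, push BX → (r, aacaa, BXZ)
  read a, top B: go to r, push XB → (r, acaa, XBXZ)
  read a, top X: go to s, push ε → (s, caa, BXZ)
  read c, top B: go to p, push ε → (p, aa, XZ)
  read a, top X: go to s, push BX → (s, a, BXZ)
  read a, top B: go to p, push ε → (p, ε, XZ)
All input consumed in state p with stack XZ.

XZ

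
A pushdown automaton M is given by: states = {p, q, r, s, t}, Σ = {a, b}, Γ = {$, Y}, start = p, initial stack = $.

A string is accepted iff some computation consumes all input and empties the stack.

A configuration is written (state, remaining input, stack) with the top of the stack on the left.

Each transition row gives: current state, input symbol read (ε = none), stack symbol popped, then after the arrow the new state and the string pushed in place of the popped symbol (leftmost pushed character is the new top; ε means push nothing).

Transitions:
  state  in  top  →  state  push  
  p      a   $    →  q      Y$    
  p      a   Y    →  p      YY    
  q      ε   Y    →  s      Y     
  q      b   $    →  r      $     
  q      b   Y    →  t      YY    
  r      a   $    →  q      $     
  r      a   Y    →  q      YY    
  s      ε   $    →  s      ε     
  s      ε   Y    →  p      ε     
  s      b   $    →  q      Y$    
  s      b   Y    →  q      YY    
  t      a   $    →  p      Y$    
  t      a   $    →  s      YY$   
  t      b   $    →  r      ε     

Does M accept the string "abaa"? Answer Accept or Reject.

No computation consumes all input and empties the stack.

Reject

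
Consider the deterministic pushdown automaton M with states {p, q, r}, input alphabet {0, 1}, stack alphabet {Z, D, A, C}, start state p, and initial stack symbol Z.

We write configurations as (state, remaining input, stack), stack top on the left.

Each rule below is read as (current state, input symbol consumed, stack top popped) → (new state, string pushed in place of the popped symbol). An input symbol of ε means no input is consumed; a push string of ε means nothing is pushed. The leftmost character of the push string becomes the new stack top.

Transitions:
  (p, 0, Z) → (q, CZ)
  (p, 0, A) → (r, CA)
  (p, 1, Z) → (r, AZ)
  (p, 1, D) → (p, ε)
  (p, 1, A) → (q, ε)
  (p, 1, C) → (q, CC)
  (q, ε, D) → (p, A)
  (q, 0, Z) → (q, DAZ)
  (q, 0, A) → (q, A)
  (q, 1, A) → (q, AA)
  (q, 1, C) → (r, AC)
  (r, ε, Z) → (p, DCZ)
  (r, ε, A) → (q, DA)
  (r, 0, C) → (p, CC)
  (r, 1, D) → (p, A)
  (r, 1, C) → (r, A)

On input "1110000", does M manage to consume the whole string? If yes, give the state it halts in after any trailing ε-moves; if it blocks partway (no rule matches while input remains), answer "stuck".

(p, 1110000, Z)
  read 1, top Z: go to r, push AZ → (r, 110000, AZ)
  ε-move, top A: go to q, push DA → (q, 110000, DAZ)
  ε-move, top D: go to p, push A → (p, 110000, AAZ)
  read 1, top A: go to q, push ε → (q, 10000, AZ)
  read 1, top A: go to q, push AA → (q, 0000, AAZ)
  read 0, top A: go to q, push A → (q, 000, AAZ)
  read 0, top A: go to q, push A → (q, 00, AAZ)
  read 0, top A: go to q, push A → (q, 0, AAZ)
  read 0, top A: go to q, push A → (q, ε, AAZ)
All input consumed; M is in state q.

q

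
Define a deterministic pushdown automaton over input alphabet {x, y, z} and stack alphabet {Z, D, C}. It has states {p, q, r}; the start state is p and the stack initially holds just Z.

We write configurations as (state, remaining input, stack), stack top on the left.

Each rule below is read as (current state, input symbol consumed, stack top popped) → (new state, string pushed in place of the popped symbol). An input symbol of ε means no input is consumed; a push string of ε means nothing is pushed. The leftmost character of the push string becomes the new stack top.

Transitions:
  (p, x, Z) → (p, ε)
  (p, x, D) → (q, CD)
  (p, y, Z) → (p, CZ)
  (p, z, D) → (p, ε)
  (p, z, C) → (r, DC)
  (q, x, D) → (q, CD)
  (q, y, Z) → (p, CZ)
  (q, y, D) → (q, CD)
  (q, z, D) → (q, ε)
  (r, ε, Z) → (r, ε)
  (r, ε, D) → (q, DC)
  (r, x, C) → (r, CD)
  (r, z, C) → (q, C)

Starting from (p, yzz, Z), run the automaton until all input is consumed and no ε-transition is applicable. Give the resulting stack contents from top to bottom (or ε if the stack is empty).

(p, yzz, Z) ⊢ (p, zz, CZ) ⊢ (r, z, DCZ) ⊢ (q, z, DCCZ) ⊢ (q, ε, CCZ)
All input consumed in state q with stack CCZ.

CCZ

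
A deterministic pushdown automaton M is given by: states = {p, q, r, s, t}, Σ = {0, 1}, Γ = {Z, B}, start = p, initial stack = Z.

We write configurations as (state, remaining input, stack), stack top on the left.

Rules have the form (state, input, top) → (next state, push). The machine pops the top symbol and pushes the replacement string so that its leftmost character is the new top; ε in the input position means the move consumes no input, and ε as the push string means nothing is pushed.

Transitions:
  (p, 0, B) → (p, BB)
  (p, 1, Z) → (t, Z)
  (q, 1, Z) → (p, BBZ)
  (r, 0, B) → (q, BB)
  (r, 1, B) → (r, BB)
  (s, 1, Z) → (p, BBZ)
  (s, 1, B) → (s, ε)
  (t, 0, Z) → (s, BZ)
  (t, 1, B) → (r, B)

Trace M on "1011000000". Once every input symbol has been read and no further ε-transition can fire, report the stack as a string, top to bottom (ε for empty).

BBBBBBBBZ

(p, 1011000000, Z) ⊢ (t, 011000000, Z) ⊢ (s, 11000000, BZ) ⊢ (s, 1000000, Z) ⊢ (p, 000000, BBZ) ⊢ (p, 00000, BBBZ) ⊢ (p, 0000, BBBBZ) ⊢ (p, 000, BBBBBZ) ⊢ (p, 00, BBBBBBZ) ⊢ (p, 0, BBBBBBBZ) ⊢ (p, ε, BBBBBBBBZ)
All input consumed in state p with stack BBBBBBBBZ.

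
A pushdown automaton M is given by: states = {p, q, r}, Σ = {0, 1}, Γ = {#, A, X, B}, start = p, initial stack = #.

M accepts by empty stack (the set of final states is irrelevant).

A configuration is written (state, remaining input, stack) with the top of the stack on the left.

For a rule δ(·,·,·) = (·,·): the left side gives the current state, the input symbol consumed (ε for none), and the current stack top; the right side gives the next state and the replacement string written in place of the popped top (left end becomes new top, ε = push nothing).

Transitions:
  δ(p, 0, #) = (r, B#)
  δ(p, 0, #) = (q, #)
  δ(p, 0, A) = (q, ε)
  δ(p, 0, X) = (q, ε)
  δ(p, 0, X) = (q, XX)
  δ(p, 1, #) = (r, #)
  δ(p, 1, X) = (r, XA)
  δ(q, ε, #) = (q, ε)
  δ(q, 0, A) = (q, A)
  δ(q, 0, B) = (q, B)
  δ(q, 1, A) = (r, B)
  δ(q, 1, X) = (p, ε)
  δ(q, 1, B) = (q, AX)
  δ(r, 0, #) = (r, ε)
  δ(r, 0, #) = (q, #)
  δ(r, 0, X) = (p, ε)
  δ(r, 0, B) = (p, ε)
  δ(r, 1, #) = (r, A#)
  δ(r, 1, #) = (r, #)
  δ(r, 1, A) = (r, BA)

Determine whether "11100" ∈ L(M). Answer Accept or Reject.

One accepting computation: (p, 11100, #) ⊢ (r, 1100, #) ⊢ (r, 100, A#) ⊢ (r, 00, BA#) ⊢ (p, 0, A#) ⊢ (q, ε, #) ⊢ (q, ε, ε)
All input consumed and the stack is empty.

Accept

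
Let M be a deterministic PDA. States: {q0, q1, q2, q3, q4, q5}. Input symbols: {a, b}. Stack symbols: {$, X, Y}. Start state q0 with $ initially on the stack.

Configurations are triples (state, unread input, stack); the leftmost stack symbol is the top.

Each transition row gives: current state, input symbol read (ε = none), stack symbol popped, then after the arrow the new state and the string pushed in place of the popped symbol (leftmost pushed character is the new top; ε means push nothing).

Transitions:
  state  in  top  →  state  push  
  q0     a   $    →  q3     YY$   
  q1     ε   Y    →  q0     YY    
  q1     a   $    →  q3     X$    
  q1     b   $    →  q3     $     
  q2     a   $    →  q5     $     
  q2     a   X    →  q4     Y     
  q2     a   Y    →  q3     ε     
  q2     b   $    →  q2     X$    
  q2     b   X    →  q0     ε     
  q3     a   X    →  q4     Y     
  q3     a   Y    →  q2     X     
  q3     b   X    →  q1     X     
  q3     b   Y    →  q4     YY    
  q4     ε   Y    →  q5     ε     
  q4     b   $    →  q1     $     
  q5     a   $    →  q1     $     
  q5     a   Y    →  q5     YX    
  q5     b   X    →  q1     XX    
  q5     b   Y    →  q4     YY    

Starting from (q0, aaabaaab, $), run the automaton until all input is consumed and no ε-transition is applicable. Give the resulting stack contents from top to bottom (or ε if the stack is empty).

YXXX$

(q0, aaabaaab, $)
  read a, top $: go to q3, push YY$ → (q3, aabaaab, YY$)
  read a, top Y: go to q2, push X → (q2, abaaab, XY$)
  read a, top X: go to q4, push Y → (q4, baaab, YY$)
  ε-move, top Y: go to q5, push ε → (q5, baaab, Y$)
  read b, top Y: go to q4, push YY → (q4, aaab, YY$)
  ε-move, top Y: go to q5, push ε → (q5, aaab, Y$)
  read a, top Y: go to q5, push YX → (q5, aab, YX$)
  read a, top Y: go to q5, push YX → (q5, ab, YXX$)
  read a, top Y: go to q5, push YX → (q5, b, YXXX$)
  read b, top Y: go to q4, push YY → (q4, ε, YYXXX$)
  ε-move, top Y: go to q5, push ε → (q5, ε, YXXX$)
All input consumed in state q5 with stack YXXX$.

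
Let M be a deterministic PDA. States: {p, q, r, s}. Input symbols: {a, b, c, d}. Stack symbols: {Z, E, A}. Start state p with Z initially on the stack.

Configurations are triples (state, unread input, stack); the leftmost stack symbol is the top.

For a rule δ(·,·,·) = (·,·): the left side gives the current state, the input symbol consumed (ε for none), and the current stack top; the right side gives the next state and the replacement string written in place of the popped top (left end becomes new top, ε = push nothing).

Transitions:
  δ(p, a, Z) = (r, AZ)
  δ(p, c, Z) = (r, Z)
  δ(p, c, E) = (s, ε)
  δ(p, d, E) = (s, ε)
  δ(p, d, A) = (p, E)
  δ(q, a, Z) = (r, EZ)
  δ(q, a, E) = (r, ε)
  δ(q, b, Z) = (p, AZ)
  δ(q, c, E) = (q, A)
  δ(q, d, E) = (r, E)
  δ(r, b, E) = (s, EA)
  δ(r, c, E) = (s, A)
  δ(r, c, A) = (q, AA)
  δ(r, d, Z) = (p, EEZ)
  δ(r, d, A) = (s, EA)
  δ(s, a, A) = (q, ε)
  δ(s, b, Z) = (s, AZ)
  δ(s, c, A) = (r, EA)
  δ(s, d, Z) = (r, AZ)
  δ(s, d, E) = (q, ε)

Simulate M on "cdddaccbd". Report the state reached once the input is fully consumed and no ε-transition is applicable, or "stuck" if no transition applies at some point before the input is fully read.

q

(p, cdddaccbd, Z) ⊢ (r, dddaccbd, Z) ⊢ (p, ddaccbd, EEZ) ⊢ (s, daccbd, EZ) ⊢ (q, accbd, Z) ⊢ (r, ccbd, EZ) ⊢ (s, cbd, AZ) ⊢ (r, bd, EAZ) ⊢ (s, d, EAAZ) ⊢ (q, ε, AAZ)
All input consumed; M is in state q.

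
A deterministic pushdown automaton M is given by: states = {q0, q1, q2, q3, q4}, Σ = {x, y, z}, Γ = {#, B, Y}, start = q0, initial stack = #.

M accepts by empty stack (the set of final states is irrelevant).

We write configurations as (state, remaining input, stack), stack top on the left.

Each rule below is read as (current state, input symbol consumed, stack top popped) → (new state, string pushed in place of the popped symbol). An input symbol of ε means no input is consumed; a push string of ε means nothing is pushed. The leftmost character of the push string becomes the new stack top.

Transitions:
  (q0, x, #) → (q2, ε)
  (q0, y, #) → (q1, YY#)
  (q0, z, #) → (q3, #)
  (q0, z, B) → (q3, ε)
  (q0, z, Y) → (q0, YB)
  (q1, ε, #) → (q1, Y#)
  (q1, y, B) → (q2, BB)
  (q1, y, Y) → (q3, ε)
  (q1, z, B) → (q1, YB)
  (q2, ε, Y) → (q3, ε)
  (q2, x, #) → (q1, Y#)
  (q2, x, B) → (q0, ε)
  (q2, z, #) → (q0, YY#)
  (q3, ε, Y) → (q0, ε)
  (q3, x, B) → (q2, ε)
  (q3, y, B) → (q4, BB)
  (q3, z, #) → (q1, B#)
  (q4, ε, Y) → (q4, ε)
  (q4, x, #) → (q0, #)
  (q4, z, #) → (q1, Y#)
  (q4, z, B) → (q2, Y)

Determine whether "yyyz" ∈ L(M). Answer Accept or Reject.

(q0, yyyz, #) ⊢ (q1, yyz, YY#) ⊢ (q3, yz, Y#) ⊢ (q0, yz, #) ⊢ (q1, z, YY#)
No transition applies at (q1, z, YY#); input not fully consumed.

Reject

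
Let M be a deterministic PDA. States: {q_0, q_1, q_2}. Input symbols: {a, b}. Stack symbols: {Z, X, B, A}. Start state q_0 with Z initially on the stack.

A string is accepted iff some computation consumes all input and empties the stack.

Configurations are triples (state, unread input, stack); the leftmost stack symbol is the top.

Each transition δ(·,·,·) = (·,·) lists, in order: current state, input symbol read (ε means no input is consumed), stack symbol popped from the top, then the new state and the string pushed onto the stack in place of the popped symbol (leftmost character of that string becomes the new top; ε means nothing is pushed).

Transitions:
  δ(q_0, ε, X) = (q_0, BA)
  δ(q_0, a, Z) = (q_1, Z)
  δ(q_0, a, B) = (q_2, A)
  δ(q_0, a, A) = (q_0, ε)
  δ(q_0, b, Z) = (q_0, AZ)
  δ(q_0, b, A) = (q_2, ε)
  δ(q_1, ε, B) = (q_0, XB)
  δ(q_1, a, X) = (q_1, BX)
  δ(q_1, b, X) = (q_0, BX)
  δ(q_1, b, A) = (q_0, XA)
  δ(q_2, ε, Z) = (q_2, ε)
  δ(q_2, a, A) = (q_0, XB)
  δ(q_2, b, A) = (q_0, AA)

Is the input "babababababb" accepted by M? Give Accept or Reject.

(q_0, babababababb, Z)
  read b, top Z: go to q_0, push AZ → (q_0, abababababb, AZ)
  read a, top A: go to q_0, push ε → (q_0, bababababb, Z)
  read b, top Z: go to q_0, push AZ → (q_0, ababababb, AZ)
  read a, top A: go to q_0, push ε → (q_0, babababb, Z)
  read b, top Z: go to q_0, push AZ → (q_0, abababb, AZ)
  read a, top A: go to q_0, push ε → (q_0, bababb, Z)
  read b, top Z: go to q_0, push AZ → (q_0, ababb, AZ)
  read a, top A: go to q_0, push ε → (q_0, babb, Z)
  read b, top Z: go to q_0, push AZ → (q_0, abb, AZ)
  read a, top A: go to q_0, push ε → (q_0, bb, Z)
  read b, top Z: go to q_0, push AZ → (q_0, b, AZ)
  read b, top A: go to q_2, push ε → (q_2, ε, Z)
  ε-move, top Z: go to q_2, push ε → (q_2, ε, ε)
All input consumed and the stack is empty.

Accept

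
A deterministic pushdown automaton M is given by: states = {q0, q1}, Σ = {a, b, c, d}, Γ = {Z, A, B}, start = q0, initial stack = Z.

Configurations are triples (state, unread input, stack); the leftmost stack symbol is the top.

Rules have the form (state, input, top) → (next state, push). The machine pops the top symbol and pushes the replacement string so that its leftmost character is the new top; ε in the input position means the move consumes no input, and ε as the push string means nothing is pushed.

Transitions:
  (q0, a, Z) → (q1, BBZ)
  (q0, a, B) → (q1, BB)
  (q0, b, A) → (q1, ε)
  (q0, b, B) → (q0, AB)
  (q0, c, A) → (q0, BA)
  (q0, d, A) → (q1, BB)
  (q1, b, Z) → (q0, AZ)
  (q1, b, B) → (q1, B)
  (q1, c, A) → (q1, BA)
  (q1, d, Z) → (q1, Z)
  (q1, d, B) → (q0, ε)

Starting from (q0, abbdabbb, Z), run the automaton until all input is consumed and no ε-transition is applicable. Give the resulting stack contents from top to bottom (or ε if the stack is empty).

(q0, abbdabbb, Z) ⊢ (q1, bbdabbb, BBZ) ⊢ (q1, bdabbb, BBZ) ⊢ (q1, dabbb, BBZ) ⊢ (q0, abbb, BZ) ⊢ (q1, bbb, BBZ) ⊢ (q1, bb, BBZ) ⊢ (q1, b, BBZ) ⊢ (q1, ε, BBZ)
All input consumed in state q1 with stack BBZ.

BBZ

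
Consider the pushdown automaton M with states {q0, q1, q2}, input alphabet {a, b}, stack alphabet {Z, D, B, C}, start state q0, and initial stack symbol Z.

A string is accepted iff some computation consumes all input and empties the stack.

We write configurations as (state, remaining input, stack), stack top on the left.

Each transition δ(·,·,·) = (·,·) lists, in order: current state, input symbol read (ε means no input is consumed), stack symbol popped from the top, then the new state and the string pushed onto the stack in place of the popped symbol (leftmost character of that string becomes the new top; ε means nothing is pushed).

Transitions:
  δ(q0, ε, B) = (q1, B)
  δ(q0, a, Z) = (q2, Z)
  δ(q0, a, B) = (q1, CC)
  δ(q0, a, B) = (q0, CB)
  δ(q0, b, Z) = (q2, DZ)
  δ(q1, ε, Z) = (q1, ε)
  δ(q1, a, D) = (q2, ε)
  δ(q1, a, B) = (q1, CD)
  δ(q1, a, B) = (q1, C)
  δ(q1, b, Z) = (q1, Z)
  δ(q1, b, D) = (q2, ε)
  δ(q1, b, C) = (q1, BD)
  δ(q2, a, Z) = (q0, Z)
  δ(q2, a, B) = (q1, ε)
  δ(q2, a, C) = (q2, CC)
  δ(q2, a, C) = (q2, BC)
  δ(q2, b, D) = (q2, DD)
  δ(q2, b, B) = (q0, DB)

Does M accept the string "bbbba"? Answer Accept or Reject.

No computation consumes all input and empties the stack.

Reject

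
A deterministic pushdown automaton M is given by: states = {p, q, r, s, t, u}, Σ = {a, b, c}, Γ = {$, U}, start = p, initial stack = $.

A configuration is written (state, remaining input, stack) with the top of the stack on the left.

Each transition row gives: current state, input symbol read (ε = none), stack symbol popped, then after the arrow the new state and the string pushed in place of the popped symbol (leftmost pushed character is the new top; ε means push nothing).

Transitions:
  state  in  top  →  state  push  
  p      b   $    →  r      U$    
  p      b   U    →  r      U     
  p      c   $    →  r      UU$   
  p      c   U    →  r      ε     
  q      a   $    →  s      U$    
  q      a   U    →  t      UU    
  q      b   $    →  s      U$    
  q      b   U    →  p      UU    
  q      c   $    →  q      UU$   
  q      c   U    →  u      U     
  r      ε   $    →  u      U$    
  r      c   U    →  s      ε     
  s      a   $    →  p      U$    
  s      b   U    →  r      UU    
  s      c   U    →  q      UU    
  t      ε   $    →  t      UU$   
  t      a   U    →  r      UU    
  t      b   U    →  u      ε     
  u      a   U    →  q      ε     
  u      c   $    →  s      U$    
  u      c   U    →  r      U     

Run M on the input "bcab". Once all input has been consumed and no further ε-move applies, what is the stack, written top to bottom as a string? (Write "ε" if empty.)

(p, bcab, $)
  read b, top $: go to r, push U$ → (r, cab, U$)
  read c, top U: go to s, push ε → (s, ab, $)
  read a, top $: go to p, push U$ → (p, b, U$)
  read b, top U: go to r, push U → (r, ε, U$)
All input consumed in state r with stack U$.

U$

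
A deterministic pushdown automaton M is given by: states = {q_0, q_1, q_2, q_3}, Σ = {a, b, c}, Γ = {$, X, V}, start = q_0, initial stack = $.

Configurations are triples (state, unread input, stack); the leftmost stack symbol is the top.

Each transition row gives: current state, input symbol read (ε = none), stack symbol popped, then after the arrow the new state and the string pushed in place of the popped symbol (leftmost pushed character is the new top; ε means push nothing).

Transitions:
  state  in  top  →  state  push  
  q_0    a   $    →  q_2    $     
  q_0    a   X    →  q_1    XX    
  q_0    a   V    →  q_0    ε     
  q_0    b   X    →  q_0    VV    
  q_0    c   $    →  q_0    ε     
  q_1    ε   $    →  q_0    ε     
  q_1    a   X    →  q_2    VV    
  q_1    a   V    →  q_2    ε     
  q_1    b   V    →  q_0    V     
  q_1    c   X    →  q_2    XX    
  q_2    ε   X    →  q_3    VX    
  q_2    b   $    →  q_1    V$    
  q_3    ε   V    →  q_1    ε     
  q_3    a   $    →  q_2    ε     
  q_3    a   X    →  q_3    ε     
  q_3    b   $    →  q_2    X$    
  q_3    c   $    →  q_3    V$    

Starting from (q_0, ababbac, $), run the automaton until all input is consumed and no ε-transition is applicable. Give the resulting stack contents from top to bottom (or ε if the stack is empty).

(q_0, ababbac, $) ⊢ (q_2, babbac, $) ⊢ (q_1, abbac, V$) ⊢ (q_2, bbac, $) ⊢ (q_1, bac, V$) ⊢ (q_0, ac, V$) ⊢ (q_0, c, $) ⊢ (q_0, ε, ε)
All input consumed in state q_0 with stack ε.

ε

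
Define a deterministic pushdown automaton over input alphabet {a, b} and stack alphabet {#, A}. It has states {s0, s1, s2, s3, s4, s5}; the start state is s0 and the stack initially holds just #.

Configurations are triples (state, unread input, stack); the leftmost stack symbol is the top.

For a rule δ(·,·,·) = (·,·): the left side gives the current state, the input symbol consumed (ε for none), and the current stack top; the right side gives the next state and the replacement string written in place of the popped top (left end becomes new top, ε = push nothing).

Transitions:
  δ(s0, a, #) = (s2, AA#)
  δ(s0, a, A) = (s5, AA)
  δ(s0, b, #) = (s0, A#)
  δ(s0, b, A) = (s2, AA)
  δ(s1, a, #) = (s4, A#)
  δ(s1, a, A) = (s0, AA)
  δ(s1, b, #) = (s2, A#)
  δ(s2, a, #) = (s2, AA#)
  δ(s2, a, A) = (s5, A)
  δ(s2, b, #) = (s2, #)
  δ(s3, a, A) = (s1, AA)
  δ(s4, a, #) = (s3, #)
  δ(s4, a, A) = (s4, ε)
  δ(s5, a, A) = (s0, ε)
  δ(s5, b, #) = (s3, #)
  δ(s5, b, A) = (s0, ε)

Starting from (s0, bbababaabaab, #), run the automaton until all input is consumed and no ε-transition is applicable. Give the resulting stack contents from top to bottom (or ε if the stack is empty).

(s0, bbababaabaab, #)
  read b, top #: go to s0, push A# → (s0, bababaabaab, A#)
  read b, top A: go to s2, push AA → (s2, ababaabaab, AA#)
  read a, top A: go to s5, push A → (s5, babaabaab, AA#)
  read b, top A: go to s0, push ε → (s0, abaabaab, A#)
  read a, top A: go to s5, push AA → (s5, baabaab, AA#)
  read b, top A: go to s0, push ε → (s0, aabaab, A#)
  read a, top A: go to s5, push AA → (s5, abaab, AA#)
  read a, top A: go to s0, push ε → (s0, baab, A#)
  read b, top A: go to s2, push AA → (s2, aab, AA#)
  read a, top A: go to s5, push A → (s5, ab, AA#)
  read a, top A: go to s0, push ε → (s0, b, A#)
  read b, top A: go to s2, push AA → (s2, ε, AA#)
All input consumed in state s2 with stack AA#.

AA#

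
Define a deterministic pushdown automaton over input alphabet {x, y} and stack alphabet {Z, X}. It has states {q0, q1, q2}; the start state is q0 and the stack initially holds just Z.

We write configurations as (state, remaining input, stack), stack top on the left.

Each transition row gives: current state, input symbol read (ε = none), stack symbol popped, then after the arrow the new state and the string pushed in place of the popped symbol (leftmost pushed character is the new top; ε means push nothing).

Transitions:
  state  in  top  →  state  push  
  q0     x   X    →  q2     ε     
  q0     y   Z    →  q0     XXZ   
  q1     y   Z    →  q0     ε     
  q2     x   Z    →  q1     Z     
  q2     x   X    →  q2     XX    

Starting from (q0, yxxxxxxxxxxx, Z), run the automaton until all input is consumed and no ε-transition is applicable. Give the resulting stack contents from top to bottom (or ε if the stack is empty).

(q0, yxxxxxxxxxxx, Z) ⊢ (q0, xxxxxxxxxxx, XXZ) ⊢ (q2, xxxxxxxxxx, XZ) ⊢ (q2, xxxxxxxxx, XXZ) ⊢ (q2, xxxxxxxx, XXXZ) ⊢ (q2, xxxxxxx, XXXXZ) ⊢ (q2, xxxxxx, XXXXXZ) ⊢ (q2, xxxxx, XXXXXXZ) ⊢ (q2, xxxx, XXXXXXXZ) ⊢ (q2, xxx, XXXXXXXXZ) ⊢ (q2, xx, XXXXXXXXXZ) ⊢ (q2, x, XXXXXXXXXXZ) ⊢ (q2, ε, XXXXXXXXXXXZ)
All input consumed in state q2 with stack XXXXXXXXXXXZ.

XXXXXXXXXXXZ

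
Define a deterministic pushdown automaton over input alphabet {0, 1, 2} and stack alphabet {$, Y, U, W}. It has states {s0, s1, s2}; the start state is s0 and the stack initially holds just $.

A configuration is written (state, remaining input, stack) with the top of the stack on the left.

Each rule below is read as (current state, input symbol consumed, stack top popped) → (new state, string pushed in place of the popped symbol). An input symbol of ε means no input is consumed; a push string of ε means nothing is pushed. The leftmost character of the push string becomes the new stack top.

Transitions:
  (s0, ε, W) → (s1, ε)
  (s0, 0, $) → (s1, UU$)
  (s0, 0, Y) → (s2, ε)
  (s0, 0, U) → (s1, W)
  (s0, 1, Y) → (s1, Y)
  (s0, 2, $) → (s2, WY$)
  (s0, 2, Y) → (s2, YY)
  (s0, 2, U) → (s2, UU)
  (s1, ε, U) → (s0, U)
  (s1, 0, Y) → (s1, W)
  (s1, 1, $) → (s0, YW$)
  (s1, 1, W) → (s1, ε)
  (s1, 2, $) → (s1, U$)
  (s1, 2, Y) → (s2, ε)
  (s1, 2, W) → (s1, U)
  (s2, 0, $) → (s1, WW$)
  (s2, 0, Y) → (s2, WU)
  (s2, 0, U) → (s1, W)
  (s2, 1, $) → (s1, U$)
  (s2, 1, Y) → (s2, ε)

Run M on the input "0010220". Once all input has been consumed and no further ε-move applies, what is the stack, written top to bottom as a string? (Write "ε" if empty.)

(s0, 0010220, $)
  read 0, top $: go to s1, push UU$ → (s1, 010220, UU$)
  ε-move, top U: go to s0, push U → (s0, 010220, UU$)
  read 0, top U: go to s1, push W → (s1, 10220, WU$)
  read 1, top W: go to s1, push ε → (s1, 0220, U$)
  ε-move, top U: go to s0, push U → (s0, 0220, U$)
  read 0, top U: go to s1, push W → (s1, 220, W$)
  read 2, top W: go to s1, push U → (s1, 20, U$)
  ε-move, top U: go to s0, push U → (s0, 20, U$)
  read 2, top U: go to s2, push UU → (s2, 0, UU$)
  read 0, top U: go to s1, push W → (s1, ε, WU$)
All input consumed in state s1 with stack WU$.

WU$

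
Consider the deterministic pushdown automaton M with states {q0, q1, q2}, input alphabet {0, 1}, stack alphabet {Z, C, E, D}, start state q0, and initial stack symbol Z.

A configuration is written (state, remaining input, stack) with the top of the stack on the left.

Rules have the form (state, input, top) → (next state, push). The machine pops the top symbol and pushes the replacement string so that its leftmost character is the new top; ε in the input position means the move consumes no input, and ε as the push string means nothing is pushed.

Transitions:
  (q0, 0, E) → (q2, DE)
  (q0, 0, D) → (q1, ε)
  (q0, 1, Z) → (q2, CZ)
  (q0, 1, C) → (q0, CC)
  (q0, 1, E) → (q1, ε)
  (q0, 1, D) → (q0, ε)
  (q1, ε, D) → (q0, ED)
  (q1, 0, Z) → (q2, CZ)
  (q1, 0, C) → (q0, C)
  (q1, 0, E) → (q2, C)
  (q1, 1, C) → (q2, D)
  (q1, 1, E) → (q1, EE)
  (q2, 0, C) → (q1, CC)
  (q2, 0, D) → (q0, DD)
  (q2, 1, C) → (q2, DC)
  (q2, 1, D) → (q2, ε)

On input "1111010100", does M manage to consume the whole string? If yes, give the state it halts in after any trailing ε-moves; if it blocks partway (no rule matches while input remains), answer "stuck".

q0

(q0, 1111010100, Z) ⊢ (q2, 111010100, CZ) ⊢ (q2, 11010100, DCZ) ⊢ (q2, 1010100, CZ) ⊢ (q2, 010100, DCZ) ⊢ (q0, 10100, DDCZ) ⊢ (q0, 0100, DCZ) ⊢ (q1, 100, CZ) ⊢ (q2, 00, DZ) ⊢ (q0, 0, DDZ) ⊢ (q1, ε, DZ) ⊢ (q0, ε, EDZ)
All input consumed; M is in state q0.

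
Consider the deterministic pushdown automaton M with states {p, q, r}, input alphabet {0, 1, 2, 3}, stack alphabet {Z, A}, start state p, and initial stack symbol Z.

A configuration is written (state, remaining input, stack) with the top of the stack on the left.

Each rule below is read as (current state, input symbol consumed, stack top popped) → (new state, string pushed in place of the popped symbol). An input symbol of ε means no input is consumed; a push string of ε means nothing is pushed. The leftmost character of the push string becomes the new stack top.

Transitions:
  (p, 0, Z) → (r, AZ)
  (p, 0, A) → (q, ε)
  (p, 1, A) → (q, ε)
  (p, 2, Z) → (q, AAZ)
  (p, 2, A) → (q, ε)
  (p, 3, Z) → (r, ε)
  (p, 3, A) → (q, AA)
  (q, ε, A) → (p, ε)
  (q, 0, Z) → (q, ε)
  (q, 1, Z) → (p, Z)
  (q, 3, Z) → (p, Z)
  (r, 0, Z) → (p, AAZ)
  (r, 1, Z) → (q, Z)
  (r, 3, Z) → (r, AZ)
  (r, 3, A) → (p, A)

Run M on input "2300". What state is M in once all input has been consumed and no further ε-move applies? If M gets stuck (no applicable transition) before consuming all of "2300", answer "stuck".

(p, 2300, Z) ⊢ (q, 300, AAZ) ⊢ (p, 300, AZ) ⊢ (q, 00, AAZ) ⊢ (p, 00, AZ) ⊢ (q, 0, Z) ⊢ (q, ε, ε)
All input consumed; M is in state q.

q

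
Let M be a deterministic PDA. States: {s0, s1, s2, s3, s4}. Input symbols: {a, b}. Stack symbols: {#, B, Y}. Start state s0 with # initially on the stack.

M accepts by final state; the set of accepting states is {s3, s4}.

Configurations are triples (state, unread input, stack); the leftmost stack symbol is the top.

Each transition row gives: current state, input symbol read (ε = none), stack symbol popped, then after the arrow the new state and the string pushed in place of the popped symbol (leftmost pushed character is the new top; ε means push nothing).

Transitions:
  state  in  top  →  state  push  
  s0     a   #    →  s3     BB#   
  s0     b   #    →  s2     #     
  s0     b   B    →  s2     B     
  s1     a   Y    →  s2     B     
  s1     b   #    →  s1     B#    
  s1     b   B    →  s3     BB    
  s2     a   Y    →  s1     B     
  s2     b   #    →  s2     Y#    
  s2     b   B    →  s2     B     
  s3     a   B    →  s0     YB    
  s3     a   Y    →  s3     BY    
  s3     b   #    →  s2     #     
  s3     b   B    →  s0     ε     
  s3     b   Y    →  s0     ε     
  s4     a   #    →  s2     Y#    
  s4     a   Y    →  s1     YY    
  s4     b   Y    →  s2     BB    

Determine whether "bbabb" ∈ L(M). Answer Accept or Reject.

Reject

(s0, bbabb, #)
  read b, top #: go to s2, push # → (s2, babb, #)
  read b, top #: go to s2, push Y# → (s2, abb, Y#)
  read a, top Y: go to s1, push B → (s1, bb, B#)
  read b, top B: go to s3, push BB → (s3, b, BB#)
  read b, top B: go to s0, push ε → (s0, ε, B#)
All input consumed; state s0 ∉ F and no further ε-move applies.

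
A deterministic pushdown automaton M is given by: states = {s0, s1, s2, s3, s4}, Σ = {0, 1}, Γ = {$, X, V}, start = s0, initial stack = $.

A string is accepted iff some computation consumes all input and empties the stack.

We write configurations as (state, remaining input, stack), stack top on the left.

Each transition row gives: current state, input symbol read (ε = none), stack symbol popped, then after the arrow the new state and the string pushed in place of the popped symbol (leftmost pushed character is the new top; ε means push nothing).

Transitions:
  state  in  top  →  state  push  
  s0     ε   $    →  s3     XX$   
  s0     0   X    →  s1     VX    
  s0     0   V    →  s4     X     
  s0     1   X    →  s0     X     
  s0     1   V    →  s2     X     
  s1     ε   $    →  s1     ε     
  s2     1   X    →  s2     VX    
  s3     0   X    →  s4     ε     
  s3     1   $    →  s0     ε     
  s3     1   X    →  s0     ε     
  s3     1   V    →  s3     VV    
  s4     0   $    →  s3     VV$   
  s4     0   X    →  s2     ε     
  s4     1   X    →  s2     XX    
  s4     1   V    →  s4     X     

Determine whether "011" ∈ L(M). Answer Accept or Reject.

Reject

(s0, 011, $)
  ε-move, top $: go to s3, push XX$ → (s3, 011, XX$)
  read 0, top X: go to s4, push ε → (s4, 11, X$)
  read 1, top X: go to s2, push XX → (s2, 1, XX$)
  read 1, top X: go to s2, push VX → (s2, ε, VXX$)
All input consumed; stack is VXX$, not empty, and no further ε-move applies.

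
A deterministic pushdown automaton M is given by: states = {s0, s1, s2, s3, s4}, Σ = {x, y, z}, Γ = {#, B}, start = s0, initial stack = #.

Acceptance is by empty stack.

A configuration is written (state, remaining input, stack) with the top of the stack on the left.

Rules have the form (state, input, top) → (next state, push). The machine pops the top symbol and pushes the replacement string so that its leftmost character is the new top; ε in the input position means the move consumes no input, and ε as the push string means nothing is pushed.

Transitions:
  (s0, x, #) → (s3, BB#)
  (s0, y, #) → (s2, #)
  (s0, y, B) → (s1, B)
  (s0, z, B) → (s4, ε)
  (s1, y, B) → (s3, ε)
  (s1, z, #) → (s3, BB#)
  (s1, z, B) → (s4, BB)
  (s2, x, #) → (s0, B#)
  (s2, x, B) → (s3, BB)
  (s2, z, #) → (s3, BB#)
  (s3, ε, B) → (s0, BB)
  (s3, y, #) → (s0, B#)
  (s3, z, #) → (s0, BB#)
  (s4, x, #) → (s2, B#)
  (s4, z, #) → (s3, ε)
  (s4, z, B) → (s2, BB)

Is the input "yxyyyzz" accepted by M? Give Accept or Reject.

(s0, yxyyyzz, #)
  read y, top #: go to s2, push # → (s2, xyyyzz, #)
  read x, top #: go to s0, push B# → (s0, yyyzz, B#)
  read y, top B: go to s1, push B → (s1, yyzz, B#)
  read y, top B: go to s3, push ε → (s3, yzz, #)
  read y, top #: go to s0, push B# → (s0, zz, B#)
  read z, top B: go to s4, push ε → (s4, z, #)
  read z, top #: go to s3, push ε → (s3, ε, ε)
All input consumed and the stack is empty.

Accept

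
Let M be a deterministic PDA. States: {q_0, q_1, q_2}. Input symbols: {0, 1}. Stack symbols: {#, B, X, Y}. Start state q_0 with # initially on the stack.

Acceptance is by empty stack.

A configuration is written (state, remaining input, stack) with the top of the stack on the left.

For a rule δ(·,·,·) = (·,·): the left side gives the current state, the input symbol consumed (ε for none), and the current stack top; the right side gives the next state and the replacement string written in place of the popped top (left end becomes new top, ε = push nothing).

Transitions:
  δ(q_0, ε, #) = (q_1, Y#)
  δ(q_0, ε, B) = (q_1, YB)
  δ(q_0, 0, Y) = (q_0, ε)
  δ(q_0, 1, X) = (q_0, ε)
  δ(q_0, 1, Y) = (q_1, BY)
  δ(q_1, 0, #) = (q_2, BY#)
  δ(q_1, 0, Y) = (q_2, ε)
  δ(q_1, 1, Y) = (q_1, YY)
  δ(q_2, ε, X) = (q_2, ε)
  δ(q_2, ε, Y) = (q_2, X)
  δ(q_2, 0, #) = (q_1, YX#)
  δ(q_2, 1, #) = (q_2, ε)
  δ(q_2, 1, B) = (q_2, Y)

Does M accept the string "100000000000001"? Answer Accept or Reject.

Accept

(q_0, 100000000000001, #) ⊢ (q_1, 100000000000001, Y#) ⊢ (q_1, 00000000000001, YY#) ⊢ (q_2, 0000000000001, Y#) ⊢ (q_2, 0000000000001, X#) ⊢ (q_2, 0000000000001, #) ⊢ (q_1, 000000000001, YX#) ⊢ (q_2, 00000000001, X#) ⊢ (q_2, 00000000001, #) ⊢ (q_1, 0000000001, YX#) ⊢ (q_2, 000000001, X#) ⊢ (q_2, 000000001, #) ⊢ (q_1, 00000001, YX#) ⊢ (q_2, 0000001, X#) ⊢ (q_2, 0000001, #) ⊢ (q_1, 000001, YX#) ⊢ (q_2, 00001, X#) ⊢ (q_2, 00001, #) ⊢ (q_1, 0001, YX#) ⊢ (q_2, 001, X#) ⊢ (q_2, 001, #) ⊢ (q_1, 01, YX#) ⊢ (q_2, 1, X#) ⊢ (q_2, 1, #) ⊢ (q_2, ε, ε)
All input consumed and the stack is empty.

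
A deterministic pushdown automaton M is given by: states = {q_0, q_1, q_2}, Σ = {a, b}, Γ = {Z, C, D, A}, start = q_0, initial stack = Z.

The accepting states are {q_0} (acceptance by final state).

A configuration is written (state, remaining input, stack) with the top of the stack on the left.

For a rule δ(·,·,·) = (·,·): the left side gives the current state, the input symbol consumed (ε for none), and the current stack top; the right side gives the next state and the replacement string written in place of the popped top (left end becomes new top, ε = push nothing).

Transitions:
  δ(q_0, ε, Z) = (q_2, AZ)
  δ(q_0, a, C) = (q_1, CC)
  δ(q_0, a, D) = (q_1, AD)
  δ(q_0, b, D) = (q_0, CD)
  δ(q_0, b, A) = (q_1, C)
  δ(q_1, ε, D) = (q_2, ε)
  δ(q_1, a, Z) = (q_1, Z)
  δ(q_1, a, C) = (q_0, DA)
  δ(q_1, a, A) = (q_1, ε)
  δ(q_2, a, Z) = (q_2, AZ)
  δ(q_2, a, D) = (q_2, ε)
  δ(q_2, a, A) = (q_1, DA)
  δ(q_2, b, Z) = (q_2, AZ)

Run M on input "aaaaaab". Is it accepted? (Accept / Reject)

(q_0, aaaaaab, Z) ⊢ (q_2, aaaaaab, AZ) ⊢ (q_1, aaaaab, DAZ) ⊢ (q_2, aaaaab, AZ) ⊢ (q_1, aaaab, DAZ) ⊢ (q_2, aaaab, AZ) ⊢ (q_1, aaab, DAZ) ⊢ (q_2, aaab, AZ) ⊢ (q_1, aab, DAZ) ⊢ (q_2, aab, AZ) ⊢ (q_1, ab, DAZ) ⊢ (q_2, ab, AZ) ⊢ (q_1, b, DAZ) ⊢ (q_2, b, AZ)
No transition applies at (q_2, b, AZ); input not fully consumed.

Reject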